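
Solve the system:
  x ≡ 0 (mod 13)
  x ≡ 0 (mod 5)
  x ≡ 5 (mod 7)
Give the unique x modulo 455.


Moduli 13, 5, 7 are pairwise coprime; by CRT there is a unique solution modulo M = 13 · 5 · 7 = 455.
Solve pairwise, accumulating the modulus:
  Start with x ≡ 0 (mod 13).
  Combine with x ≡ 0 (mod 5): since gcd(13, 5) = 1, we get a unique residue mod 65.
    Write x = 0 + 13·t and substitute into x ≡ 0 (mod 5): 13·t ≡ 0 − 0 = 0 (mod 5).
    Reduce coefficients mod 5: 3·t ≡ 0 (mod 5).
    The inverse of 3 mod 5 is 2 (since 3·2 = 6 = 1·5 + 1), so t ≡ 2·0 = 0 ≡ 0 (mod 5).
    Then x = 0 + 13·0 = 0, valid modulo lcm(13, 5) = 65: x ≡ 0 (mod 65).
  Combine with x ≡ 5 (mod 7): since gcd(65, 7) = 1, we get a unique residue mod 455.
    Write x = 0 + 65·t and substitute into x ≡ 5 (mod 7): 65·t ≡ 5 − 0 = 5 (mod 7).
    Reduce coefficients mod 7: 2·t ≡ 5 (mod 7).
    The inverse of 2 mod 7 is 4 (since 2·4 = 8 = 1·7 + 1), so t ≡ 4·5 = 20 ≡ 6 (mod 7).
    Then x = 0 + 65·6 = 390, valid modulo lcm(65, 7) = 455: x ≡ 390 (mod 455).
Verify: 390 mod 13 = 0 ✓, 390 mod 5 = 0 ✓, 390 mod 7 = 5 ✓.

x ≡ 390 (mod 455).


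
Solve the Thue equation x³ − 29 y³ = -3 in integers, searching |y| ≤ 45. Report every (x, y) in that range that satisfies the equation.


The equation is x³ - 29y³ = -3. For fixed y, x³ = 29·y³ − 3, so a solution requires the RHS to be a perfect cube.
Strategy: iterate y from -45 to 45, compute RHS = 29·y³ − 3, and check whether it is a (positive or negative) perfect cube.
Check small values of y:
  y = 0: RHS = -3 is not a perfect cube.
  y = 1: RHS = 26 is not a perfect cube.
  y = -1: RHS = -32 is not a perfect cube.
  y = 2: RHS = 229 is not a perfect cube.
  y = -2: RHS = -235 is not a perfect cube.
  y = 3: RHS = 780 is not a perfect cube.
  y = -3: RHS = -786 is not a perfect cube.
Continuing the search up to |y| = 45 finds no solutions either.
No (x, y) in the scanned range satisfies the equation.

No integer solutions with |y| ≤ 45.


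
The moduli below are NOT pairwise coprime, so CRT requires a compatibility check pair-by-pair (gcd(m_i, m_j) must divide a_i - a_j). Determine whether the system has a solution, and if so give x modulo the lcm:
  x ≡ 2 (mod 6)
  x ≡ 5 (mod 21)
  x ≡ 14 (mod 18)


Moduli 6, 21, 18 are not pairwise coprime, so CRT works modulo lcm(m_i) when all pairwise compatibility conditions hold.
Pairwise compatibility: gcd(m_i, m_j) must divide a_i - a_j for every pair.
Merge one congruence at a time:
  Start: x ≡ 2 (mod 6).
  Combine with x ≡ 5 (mod 21): gcd(6, 21) = 3; 5 - 2 = 3, which IS divisible by 3, so compatible.
    Write x = 2 + 6·t and substitute into x ≡ 5 (mod 21): 6·t ≡ 5 − 2 = 3 (mod 21).
    Divide the congruence (and modulus) by g = 3: 2·t ≡ 1 (mod 7).
    The inverse of 2 mod 7 is 4 (since 2·4 = 8 = 1·7 + 1), so t ≡ 4·1 = 4 ≡ 4 (mod 7).
    Then x = 2 + 6·4 = 26, valid modulo lcm(6, 21) = 42: x ≡ 26 (mod 42).
  Combine with x ≡ 14 (mod 18): gcd(42, 18) = 6; 14 - 26 = -12, which IS divisible by 6, so compatible.
    Write x = 26 + 42·t and substitute into x ≡ 14 (mod 18): 42·t ≡ 14 − 26 = -12 (mod 18).
    Divide the congruence (and modulus) by g = 6: 7·t ≡ -2 (mod 3).
    Reduce coefficients mod 3: 1·t ≡ 1 (mod 3).
    So t ≡ 1 (mod 3).
    Then x = 26 + 42·1 = 68, valid modulo lcm(42, 18) = 126: x ≡ 68 (mod 126).
Verify: 68 mod 6 = 2, 68 mod 21 = 5, 68 mod 18 = 14.

x ≡ 68 (mod 126).


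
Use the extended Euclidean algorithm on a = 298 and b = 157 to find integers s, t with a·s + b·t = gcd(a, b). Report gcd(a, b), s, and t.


Euclidean algorithm on (298, 157) — divide until remainder is 0:
  298 = 1 · 157 + 141
  157 = 1 · 141 + 16
  141 = 8 · 16 + 13
  16 = 1 · 13 + 3
  13 = 4 · 3 + 1
  3 = 3 · 1 + 0
gcd(298, 157) = 1.
Track Bezout coefficients alongside the remainders: start with r₀ = 298 = a·1 + b·0 (s = 1, t = 0) and r₁ = 157 = a·0 + b·1 (s = 0, t = 1); each new remainder r_{k+1} = r_{k-1} − q_k·r_k inherits s_{k+1} = s_{k-1} − q_k·s_k, t_{k+1} = t_{k-1} − q_k·t_k, so r_k = a·s_k + b·t_k at every step:
  q = 1: r = 141, s = 1 − 1·0 = 1, t = 0 − 1·1 = -1  (check: 298·1 + 157·(-1) = 141)
  q = 1: r = 16, s = 0 − 1·1 = -1, t = 1 − 1·(-1) = 2  (check: 298·(-1) + 157·2 = 16)
  q = 8: r = 13, s = 1 − 8·(-1) = 9, t = -1 − 8·2 = -17  (check: 298·9 + 157·(-17) = 13)
  q = 1: r = 3, s = -1 − 1·9 = -10, t = 2 − 1·(-17) = 19  (check: 298·(-10) + 157·19 = 3)
  q = 4: r = 1, s = 9 − 4·(-10) = 49, t = -17 − 4·19 = -93  (check: 298·49 + 157·(-93) = 1)
The row with r = 1 (the gcd) gives the Bezout coefficients s = 49, t = -93.
Result: 298 · (49) + 157 · (-93) = 1.

gcd(298, 157) = 1; s = 49, t = -93 (check: 298·49 + 157·(-93) = 1).


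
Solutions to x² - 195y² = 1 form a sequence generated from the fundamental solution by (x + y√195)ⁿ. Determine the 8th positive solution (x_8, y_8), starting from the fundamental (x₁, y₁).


Step 1: Find the fundamental solution (x₁, y₁) of x² - 195y² = 1.
  Expand √195 as a continued fraction. a₀ = ⌊√195⌋ = 13; iterate m_{k+1} = d_k·a_k − m_k, d_{k+1} = (195 − m_{k+1}²)/d_k, a_{k+1} = ⌊(a₀ + m_{k+1})/d_{k+1}⌋ (starting m₀ = 0, d₀ = 1), with convergents p_k = a_k·p_{k-1} + p_{k-2}, q_k = a_k·q_{k-1} + q_{k-2} (p₋₁ = 1, q₋₁ = 0):
  k = 0: a₀ = 13; p₀/q₀ = 13/1; p₀² − 195·q₀² = 169 − 195 = -26.
  k = 1: m = 13, d = 26, a = ⌊(13 + 13)/26⌋ = 1; p/q = (1·13 + 1)/(1·1 + 0) = 14/1; p² − 195·q² = 196 − 195 = 1.
  The first convergent with p² − 195·q² = 1 gives the fundamental solution (x₁, y₁) = (14, 1).
Step 2: Apply the recurrence (x_{n+1}, y_{n+1}) = (x₁x_n + 195y₁y_n, x₁y_n + y₁x_n) repeatedly.
  From (x_1, y_1) = (14, 1): x_2 = 14·14 + 195·1·1 = 391; y_2 = 14·1 + 1·14 = 28.
  From (x_2, y_2) = (391, 28): x_3 = 14·391 + 195·1·28 = 10934; y_3 = 14·28 + 1·391 = 783.
  From (x_3, y_3) = (10934, 783): x_4 = 14·10934 + 195·1·783 = 305761; y_4 = 14·783 + 1·10934 = 21896.
  From (x_4, y_4) = (305761, 21896): x_5 = 14·305761 + 195·1·21896 = 8550374; y_5 = 14·21896 + 1·305761 = 612305.
  From (x_5, y_5) = (8550374, 612305): x_6 = 14·8550374 + 195·1·612305 = 239104711; y_6 = 14·612305 + 1·8550374 = 17122644.
  From (x_6, y_6) = (239104711, 17122644): x_7 = 14·239104711 + 195·1·17122644 = 6686381534; y_7 = 14·17122644 + 1·239104711 = 478821727.
  From (x_7, y_7) = (6686381534, 478821727): x_8 = 14·6686381534 + 195·1·478821727 = 186979578241; y_8 = 14·478821727 + 1·6686381534 = 13389885712.
Step 3: Verify x_8² - 195·y_8² = 34961362679182240654081 - 34961362679182240654080 = 1 (should be 1). ✓

(x_1, y_1) = (14, 1); (x_8, y_8) = (186979578241, 13389885712).


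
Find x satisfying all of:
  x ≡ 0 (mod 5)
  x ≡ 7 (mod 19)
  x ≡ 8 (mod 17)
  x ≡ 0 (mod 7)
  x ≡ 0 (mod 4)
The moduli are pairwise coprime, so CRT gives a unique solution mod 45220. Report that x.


Product of moduli M = 5 · 19 · 17 · 7 · 4 = 45220.
Merge one congruence at a time:
  Start: x ≡ 0 (mod 5).
  Combine with x ≡ 7 (mod 19); new modulus lcm = 95.
    Write x = 0 + 5·t and substitute into x ≡ 7 (mod 19): 5·t ≡ 7 − 0 = 7 (mod 19).
    The inverse of 5 mod 19 is 4 (since 5·4 = 20 = 1·19 + 1), so t ≡ 4·7 = 28 ≡ 9 (mod 19).
    Then x = 0 + 5·9 = 45, valid modulo lcm(5, 19) = 95: x ≡ 45 (mod 95).
  Combine with x ≡ 8 (mod 17); new modulus lcm = 1615.
    Write x = 45 + 95·t and substitute into x ≡ 8 (mod 17): 95·t ≡ 8 − 45 = -37 (mod 17).
    Reduce coefficients mod 17: 10·t ≡ 14 (mod 17).
    The inverse of 10 mod 17 is 12 (since 10·12 = 120 = 7·17 + 1), so t ≡ 12·14 = 168 ≡ 15 (mod 17).
    Then x = 45 + 95·15 = 1470, valid modulo lcm(95, 17) = 1615: x ≡ 1470 (mod 1615).
  Combine with x ≡ 0 (mod 7); new modulus lcm = 11305.
    Write x = 1470 + 1615·t and substitute into x ≡ 0 (mod 7): 1615·t ≡ 0 − 1470 = -1470 (mod 7).
    Reduce coefficients mod 7: 5·t ≡ 0 (mod 7).
    The inverse of 5 mod 7 is 3 (since 5·3 = 15 = 2·7 + 1), so t ≡ 3·0 = 0 ≡ 0 (mod 7).
    Then x = 1470 + 1615·0 = 1470, valid modulo lcm(1615, 7) = 11305: x ≡ 1470 (mod 11305).
  Combine with x ≡ 0 (mod 4); new modulus lcm = 45220.
    Write x = 1470 + 11305·t and substitute into x ≡ 0 (mod 4): 11305·t ≡ 0 − 1470 = -1470 (mod 4).
    Reduce coefficients mod 4: 1·t ≡ 2 (mod 4).
    So t ≡ 2 (mod 4).
    Then x = 1470 + 11305·2 = 24080, valid modulo lcm(11305, 4) = 45220: x ≡ 24080 (mod 45220).
Verify against each original: 24080 mod 5 = 0, 24080 mod 19 = 7, 24080 mod 17 = 8, 24080 mod 7 = 0, 24080 mod 4 = 0.

x ≡ 24080 (mod 45220).


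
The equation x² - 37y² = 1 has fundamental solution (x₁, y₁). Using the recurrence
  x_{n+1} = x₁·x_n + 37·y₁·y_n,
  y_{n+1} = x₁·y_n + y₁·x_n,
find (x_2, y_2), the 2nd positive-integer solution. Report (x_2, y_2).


Step 1: Find the fundamental solution (x₁, y₁) of x² - 37y² = 1.
  Expand √37 as a continued fraction. a₀ = ⌊√37⌋ = 6; iterate m_{k+1} = d_k·a_k − m_k, d_{k+1} = (37 − m_{k+1}²)/d_k, a_{k+1} = ⌊(a₀ + m_{k+1})/d_{k+1}⌋ (starting m₀ = 0, d₀ = 1), with convergents p_k = a_k·p_{k-1} + p_{k-2}, q_k = a_k·q_{k-1} + q_{k-2} (p₋₁ = 1, q₋₁ = 0):
  k = 0: a₀ = 6; p₀/q₀ = 6/1; p₀² − 37·q₀² = 36 − 37 = -1.
  k = 1: m = 6, d = 1, a = ⌊(6 + 6)/1⌋ = 12; p/q = (12·6 + 1)/(12·1 + 0) = 73/12; p² − 37·q² = 5329 − 5328 = 1.
  The first convergent with p² − 37·q² = 1 gives the fundamental solution (x₁, y₁) = (73, 12).
Step 2: Apply the recurrence (x_{n+1}, y_{n+1}) = (x₁x_n + 37y₁y_n, x₁y_n + y₁x_n) repeatedly.
  From (x_1, y_1) = (73, 12): x_2 = 73·73 + 37·12·12 = 10657; y_2 = 73·12 + 12·73 = 1752.
Step 3: Verify x_2² - 37·y_2² = 113571649 - 113571648 = 1 (should be 1). ✓

(x_1, y_1) = (73, 12); (x_2, y_2) = (10657, 1752).


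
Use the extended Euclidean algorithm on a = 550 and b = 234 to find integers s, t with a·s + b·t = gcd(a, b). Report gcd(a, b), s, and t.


Euclidean algorithm on (550, 234) — divide until remainder is 0:
  550 = 2 · 234 + 82
  234 = 2 · 82 + 70
  82 = 1 · 70 + 12
  70 = 5 · 12 + 10
  12 = 1 · 10 + 2
  10 = 5 · 2 + 0
gcd(550, 234) = 2.
Track Bezout coefficients alongside the remainders: start with r₀ = 550 = a·1 + b·0 (s = 1, t = 0) and r₁ = 234 = a·0 + b·1 (s = 0, t = 1); each new remainder r_{k+1} = r_{k-1} − q_k·r_k inherits s_{k+1} = s_{k-1} − q_k·s_k, t_{k+1} = t_{k-1} − q_k·t_k, so r_k = a·s_k + b·t_k at every step:
  q = 2: r = 82, s = 1 − 2·0 = 1, t = 0 − 2·1 = -2  (check: 550·1 + 234·(-2) = 82)
  q = 2: r = 70, s = 0 − 2·1 = -2, t = 1 − 2·(-2) = 5  (check: 550·(-2) + 234·5 = 70)
  q = 1: r = 12, s = 1 − 1·(-2) = 3, t = -2 − 1·5 = -7  (check: 550·3 + 234·(-7) = 12)
  q = 5: r = 10, s = -2 − 5·3 = -17, t = 5 − 5·(-7) = 40  (check: 550·(-17) + 234·40 = 10)
  q = 1: r = 2, s = 3 − 1·(-17) = 20, t = -7 − 1·40 = -47  (check: 550·20 + 234·(-47) = 2)
The row with r = 2 (the gcd) gives the Bezout coefficients s = 20, t = -47.
Result: 550 · (20) + 234 · (-47) = 2.

gcd(550, 234) = 2; s = 20, t = -47 (check: 550·20 + 234·(-47) = 2).


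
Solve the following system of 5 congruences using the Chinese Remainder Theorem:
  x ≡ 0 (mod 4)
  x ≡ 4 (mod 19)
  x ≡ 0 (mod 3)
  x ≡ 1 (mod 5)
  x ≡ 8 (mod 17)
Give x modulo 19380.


Product of moduli M = 4 · 19 · 3 · 5 · 17 = 19380.
Merge one congruence at a time:
  Start: x ≡ 0 (mod 4).
  Combine with x ≡ 4 (mod 19); new modulus lcm = 76.
    Write x = 0 + 4·t and substitute into x ≡ 4 (mod 19): 4·t ≡ 4 − 0 = 4 (mod 19).
    The inverse of 4 mod 19 is 5 (since 4·5 = 20 = 1·19 + 1), so t ≡ 5·4 = 20 ≡ 1 (mod 19).
    Then x = 0 + 4·1 = 4, valid modulo lcm(4, 19) = 76: x ≡ 4 (mod 76).
  Combine with x ≡ 0 (mod 3); new modulus lcm = 228.
    Write x = 4 + 76·t and substitute into x ≡ 0 (mod 3): 76·t ≡ 0 − 4 = -4 (mod 3).
    Reduce coefficients mod 3: 1·t ≡ 2 (mod 3).
    So t ≡ 2 (mod 3).
    Then x = 4 + 76·2 = 156, valid modulo lcm(76, 3) = 228: x ≡ 156 (mod 228).
  Combine with x ≡ 1 (mod 5); new modulus lcm = 1140.
    Write x = 156 + 228·t and substitute into x ≡ 1 (mod 5): 228·t ≡ 1 − 156 = -155 (mod 5).
    Reduce coefficients mod 5: 3·t ≡ 0 (mod 5).
    The inverse of 3 mod 5 is 2 (since 3·2 = 6 = 1·5 + 1), so t ≡ 2·0 = 0 ≡ 0 (mod 5).
    Then x = 156 + 228·0 = 156, valid modulo lcm(228, 5) = 1140: x ≡ 156 (mod 1140).
  Combine with x ≡ 8 (mod 17); new modulus lcm = 19380.
    Write x = 156 + 1140·t and substitute into x ≡ 8 (mod 17): 1140·t ≡ 8 − 156 = -148 (mod 17).
    Reduce coefficients mod 17: 1·t ≡ 5 (mod 17).
    So t ≡ 5 (mod 17).
    Then x = 156 + 1140·5 = 5856, valid modulo lcm(1140, 17) = 19380: x ≡ 5856 (mod 19380).
Verify against each original: 5856 mod 4 = 0, 5856 mod 19 = 4, 5856 mod 3 = 0, 5856 mod 5 = 1, 5856 mod 17 = 8.

x ≡ 5856 (mod 19380).


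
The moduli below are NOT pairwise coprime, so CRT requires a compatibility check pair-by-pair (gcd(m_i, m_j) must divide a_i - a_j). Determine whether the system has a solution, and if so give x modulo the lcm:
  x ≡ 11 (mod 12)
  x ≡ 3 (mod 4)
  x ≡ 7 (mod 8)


Moduli 12, 4, 8 are not pairwise coprime, so CRT works modulo lcm(m_i) when all pairwise compatibility conditions hold.
Pairwise compatibility: gcd(m_i, m_j) must divide a_i - a_j for every pair.
Merge one congruence at a time:
  Start: x ≡ 11 (mod 12).
  Combine with x ≡ 3 (mod 4): gcd(12, 4) = 4; 3 - 11 = -8, which IS divisible by 4, so compatible.
    Write x = 11 + 12·t and substitute into x ≡ 3 (mod 4): 12·t ≡ 3 − 11 = -8 (mod 4).
    Divide the congruence (and modulus) by g = 4: 3·t ≡ -2 (mod 1).
    Modulo 1 every t works; take t = 0.
    Then x = 11 + 12·0 = 11, valid modulo lcm(12, 4) = 12: x ≡ 11 (mod 12).
  Combine with x ≡ 7 (mod 8): gcd(12, 8) = 4; 7 - 11 = -4, which IS divisible by 4, so compatible.
    Write x = 11 + 12·t and substitute into x ≡ 7 (mod 8): 12·t ≡ 7 − 11 = -4 (mod 8).
    Divide the congruence (and modulus) by g = 4: 3·t ≡ -1 (mod 2).
    Reduce coefficients mod 2: 1·t ≡ 1 (mod 2).
    So t ≡ 1 (mod 2).
    Then x = 11 + 12·1 = 23, valid modulo lcm(12, 8) = 24: x ≡ 23 (mod 24).
Verify: 23 mod 12 = 11, 23 mod 4 = 3, 23 mod 8 = 7.

x ≡ 23 (mod 24).


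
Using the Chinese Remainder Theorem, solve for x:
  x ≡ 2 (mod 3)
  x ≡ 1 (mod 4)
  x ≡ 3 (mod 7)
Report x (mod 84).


Moduli 3, 4, 7 are pairwise coprime; by CRT there is a unique solution modulo M = 3 · 4 · 7 = 84.
Solve pairwise, accumulating the modulus:
  Start with x ≡ 2 (mod 3).
  Combine with x ≡ 1 (mod 4): since gcd(3, 4) = 1, we get a unique residue mod 12.
    Write x = 2 + 3·t and substitute into x ≡ 1 (mod 4): 3·t ≡ 1 − 2 = -1 (mod 4).
    Reduce coefficients mod 4: 3·t ≡ 3 (mod 4).
    The inverse of 3 mod 4 is 3 (since 3·3 = 9 = 2·4 + 1), so t ≡ 3·3 = 9 ≡ 1 (mod 4).
    Then x = 2 + 3·1 = 5, valid modulo lcm(3, 4) = 12: x ≡ 5 (mod 12).
  Combine with x ≡ 3 (mod 7): since gcd(12, 7) = 1, we get a unique residue mod 84.
    Write x = 5 + 12·t and substitute into x ≡ 3 (mod 7): 12·t ≡ 3 − 5 = -2 (mod 7).
    Reduce coefficients mod 7: 5·t ≡ 5 (mod 7).
    The inverse of 5 mod 7 is 3 (since 5·3 = 15 = 2·7 + 1), so t ≡ 3·5 = 15 ≡ 1 (mod 7).
    Then x = 5 + 12·1 = 17, valid modulo lcm(12, 7) = 84: x ≡ 17 (mod 84).
Verify: 17 mod 3 = 2 ✓, 17 mod 4 = 1 ✓, 17 mod 7 = 3 ✓.

x ≡ 17 (mod 84).


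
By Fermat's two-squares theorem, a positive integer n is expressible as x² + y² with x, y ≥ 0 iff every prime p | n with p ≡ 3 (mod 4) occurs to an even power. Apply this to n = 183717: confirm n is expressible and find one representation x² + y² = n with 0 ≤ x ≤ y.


Step 1: Factor n = 183717 = 3^2 · 137 · 149.
Step 2: Check the mod-4 condition on each prime factor: 3 ≡ 3 (mod 4), exponent 2 (must be even); 137 ≡ 1 (mod 4), exponent 1; 149 ≡ 1 (mod 4), exponent 1.
All primes ≡ 3 (mod 4) appear to even exponent (or don't appear), so by the two-squares theorem n IS expressible as a sum of two squares.
Step 3: Build a representation. Group n = k² · m with k = 3 and m = 137 · 149 = 20413 (a product of primes ≡ 1 (mod 4)); a representation of m scales to one of n via (k·x)² + (k·y)² = k²(x² + y²). Each prime p ≡ 1 (mod 4) is itself a sum of two squares; find a² by testing p − a² for a perfect square:
  137: 137 − 1² = 136, 137 − 2² = 133, 137 − 3² = 128, 137 − 4² = 121 = 11² ⇒ 137 = 4² + 11².
  149: 149 − 1² = 148, 149 − 2² = 145, 149 − 3² = 140, 149 − 4² = 133, 149 − 5² = 124, 149 − 6² = 113, 149 − 7² = 100 = 10² ⇒ 149 = 7² + 10².
  Combine using the Brahmagupta–Fibonacci identity (a² + b²)(c² + d²) = (ac − bd)² + (ad + bc)² = (ac + bd)² + (ad − bc)²:
  137 · 149 = 20413: from (4² + 11²)(7² + 10²), take (4·7 − 11·10, 4·10 + 11·7) = (28 − 110, 40 + 77) = (-82, 117); dropping signs (only squares matter) gives (82, 117); check 82² + 117² = 6724 + 13689 = 20413 ✓.
  Scale by k = 3: (3·82, 3·117) = (246, 351).
Step 4: Order so x ≤ y and verify: 246² + 351² = 60516 + 123201 = 183717 = n. ✓

n = 183717 = 246² + 351² (one valid representation with x ≤ y).


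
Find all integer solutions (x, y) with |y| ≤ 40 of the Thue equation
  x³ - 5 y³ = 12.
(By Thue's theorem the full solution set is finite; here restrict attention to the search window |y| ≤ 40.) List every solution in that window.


The equation is x³ - 5y³ = 12. For fixed y, x³ = 5·y³ + 12, so a solution requires the RHS to be a perfect cube.
Strategy: iterate y from -40 to 40, compute RHS = 5·y³ + 12, and check whether it is a (positive or negative) perfect cube.
Check small values of y:
  y = 0: RHS = 12 is not a perfect cube.
  y = 1: RHS = 17 is not a perfect cube.
  y = -1: RHS = 7 is not a perfect cube.
  y = 2: RHS = 52 is not a perfect cube.
  y = -2: RHS = -28 is not a perfect cube.
  y = 3: RHS = 147 is not a perfect cube.
  y = -3: RHS = -123 is not a perfect cube.
Continuing the search up to |y| = 40 finds no solutions either.
No (x, y) in the scanned range satisfies the equation.

No integer solutions with |y| ≤ 40.


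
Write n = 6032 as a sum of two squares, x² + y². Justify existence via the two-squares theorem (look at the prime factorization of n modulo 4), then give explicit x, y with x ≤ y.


Step 1: Factor n = 6032 = 2^4 · 13 · 29.
Step 2: Check the mod-4 condition on each prime factor: 2 = 2 (special); 13 ≡ 1 (mod 4), exponent 1; 29 ≡ 1 (mod 4), exponent 1.
All primes ≡ 3 (mod 4) appear to even exponent (or don't appear), so by the two-squares theorem n IS expressible as a sum of two squares.
Step 3: Build a representation. Group n = k² · m with k = 4 and m = 13 · 29 = 377 (a product of primes ≡ 1 (mod 4)); a representation of m scales to one of n via (k·x)² + (k·y)² = k²(x² + y²). Each prime p ≡ 1 (mod 4) is itself a sum of two squares; find a² by testing p − a² for a perfect square:
  13: 13 − 1² = 12, 13 − 2² = 9 = 3² ⇒ 13 = 2² + 3².
  29: 29 − 1² = 28, 29 − 2² = 25 = 5² ⇒ 29 = 2² + 5².
  Combine using the Brahmagupta–Fibonacci identity (a² + b²)(c² + d²) = (ac − bd)² + (ad + bc)² = (ac + bd)² + (ad − bc)²:
  13 · 29 = 377: from (2² + 3²)(2² + 5²), take (2·2 − 3·5, 2·5 + 3·2) = (4 − 15, 10 + 6) = (-11, 16); dropping signs (only squares matter) gives (11, 16); check 11² + 16² = 121 + 256 = 377 ✓.
  Scale by k = 4: (4·11, 4·16) = (44, 64).
Step 4: Order so x ≤ y and verify: 44² + 64² = 1936 + 4096 = 6032 = n. ✓

n = 6032 = 44² + 64² (one valid representation with x ≤ y).


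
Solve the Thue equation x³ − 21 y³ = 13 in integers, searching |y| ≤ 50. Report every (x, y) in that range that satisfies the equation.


The equation is x³ - 21y³ = 13. For fixed y, x³ = 21·y³ + 13, so a solution requires the RHS to be a perfect cube.
Strategy: iterate y from -50 to 50, compute RHS = 21·y³ + 13, and check whether it is a (positive or negative) perfect cube.
Check small values of y:
  y = 0: RHS = 13 is not a perfect cube.
  y = 1: RHS = 34 is not a perfect cube.
  y = -1: RHS = -8 = (-2)³ ⇒ x = -2 works.
  y = 2: RHS = 181 is not a perfect cube.
  y = -2: RHS = -155 is not a perfect cube.
  y = 3: RHS = 580 is not a perfect cube.
  y = -3: RHS = -554 is not a perfect cube.
Continuing, at y = -4: RHS = -1331 = (-11)³ ⇒ x = -11 works.
Searching the remaining y in |y| ≤ 50 finds no further solutions.
Collected solutions: (-2, -1), (-11, -4).

Solutions (with |y| ≤ 50): (-2, -1), (-11, -4).


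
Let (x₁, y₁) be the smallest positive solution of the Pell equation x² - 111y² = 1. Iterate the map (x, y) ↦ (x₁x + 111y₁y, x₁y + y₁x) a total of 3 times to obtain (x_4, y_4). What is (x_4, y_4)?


Step 1: Find the fundamental solution (x₁, y₁) of x² - 111y² = 1.
  Expand √111 as a continued fraction. a₀ = ⌊√111⌋ = 10; iterate m_{k+1} = d_k·a_k − m_k, d_{k+1} = (111 − m_{k+1}²)/d_k, a_{k+1} = ⌊(a₀ + m_{k+1})/d_{k+1}⌋ (starting m₀ = 0, d₀ = 1), with convergents p_k = a_k·p_{k-1} + p_{k-2}, q_k = a_k·q_{k-1} + q_{k-2} (p₋₁ = 1, q₋₁ = 0):
  k = 0: a₀ = 10; p₀/q₀ = 10/1; p₀² − 111·q₀² = 100 − 111 = -11.
  k = 1: m = 10, d = 11, a = ⌊(10 + 10)/11⌋ = 1; p/q = (1·10 + 1)/(1·1 + 0) = 11/1; p² − 111·q² = 121 − 111 = 10.
  k = 2: m = 1, d = 10, a = ⌊(10 + 1)/10⌋ = 1; p/q = (1·11 + 10)/(1·1 + 1) = 21/2; p² − 111·q² = 441 − 444 = -3.
  k = 3: m = 9, d = 3, a = ⌊(10 + 9)/3⌋ = 6; p/q = (6·21 + 11)/(6·2 + 1) = 137/13; p² − 111·q² = 18769 − 18759 = 10.
  k = 4: m = 9, d = 10, a = ⌊(10 + 9)/10⌋ = 1; p/q = (1·137 + 21)/(1·13 + 2) = 158/15; p² − 111·q² = 24964 − 24975 = -11.
  k = 5: m = 1, d = 11, a = ⌊(10 + 1)/11⌋ = 1; p/q = (1·158 + 137)/(1·15 + 13) = 295/28; p² − 111·q² = 87025 − 87024 = 1.
  The first convergent with p² − 111·q² = 1 gives the fundamental solution (x₁, y₁) = (295, 28).
Step 2: Apply the recurrence (x_{n+1}, y_{n+1}) = (x₁x_n + 111y₁y_n, x₁y_n + y₁x_n) repeatedly.
  From (x_1, y_1) = (295, 28): x_2 = 295·295 + 111·28·28 = 174049; y_2 = 295·28 + 28·295 = 16520.
  From (x_2, y_2) = (174049, 16520): x_3 = 295·174049 + 111·28·16520 = 102688615; y_3 = 295·16520 + 28·174049 = 9746772.
  From (x_3, y_3) = (102688615, 9746772): x_4 = 295·102688615 + 111·28·9746772 = 60586108801; y_4 = 295·9746772 + 28·102688615 = 5750578960.
Step 3: Verify x_4² - 111·y_4² = 3670676579646609657601 - 3670676579646609657600 = 1 (should be 1). ✓

(x_1, y_1) = (295, 28); (x_4, y_4) = (60586108801, 5750578960).


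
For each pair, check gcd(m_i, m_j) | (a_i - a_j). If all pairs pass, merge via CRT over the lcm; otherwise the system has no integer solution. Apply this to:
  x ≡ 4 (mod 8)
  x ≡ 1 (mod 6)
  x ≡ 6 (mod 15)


Moduli 8, 6, 15 are not pairwise coprime, so CRT works modulo lcm(m_i) when all pairwise compatibility conditions hold.
Pairwise compatibility: gcd(m_i, m_j) must divide a_i - a_j for every pair.
Merge one congruence at a time:
  Start: x ≡ 4 (mod 8).
  Combine with x ≡ 1 (mod 6): gcd(8, 6) = 2, and 1 - 4 = -3 is NOT divisible by 2.
    ⇒ system is inconsistent (no integer solution).

No solution (the system is inconsistent).


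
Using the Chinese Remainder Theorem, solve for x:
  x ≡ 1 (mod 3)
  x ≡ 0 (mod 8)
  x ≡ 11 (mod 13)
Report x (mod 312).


Moduli 3, 8, 13 are pairwise coprime; by CRT there is a unique solution modulo M = 3 · 8 · 13 = 312.
Solve pairwise, accumulating the modulus:
  Start with x ≡ 1 (mod 3).
  Combine with x ≡ 0 (mod 8): since gcd(3, 8) = 1, we get a unique residue mod 24.
    Write x = 1 + 3·t and substitute into x ≡ 0 (mod 8): 3·t ≡ 0 − 1 = -1 (mod 8).
    Reduce coefficients mod 8: 3·t ≡ 7 (mod 8).
    The inverse of 3 mod 8 is 3 (since 3·3 = 9 = 1·8 + 1), so t ≡ 3·7 = 21 ≡ 5 (mod 8).
    Then x = 1 + 3·5 = 16, valid modulo lcm(3, 8) = 24: x ≡ 16 (mod 24).
  Combine with x ≡ 11 (mod 13): since gcd(24, 13) = 1, we get a unique residue mod 312.
    Write x = 16 + 24·t and substitute into x ≡ 11 (mod 13): 24·t ≡ 11 − 16 = -5 (mod 13).
    Reduce coefficients mod 13: 11·t ≡ 8 (mod 13).
    The inverse of 11 mod 13 is 6 (since 11·6 = 66 = 5·13 + 1), so t ≡ 6·8 = 48 ≡ 9 (mod 13).
    Then x = 16 + 24·9 = 232, valid modulo lcm(24, 13) = 312: x ≡ 232 (mod 312).
Verify: 232 mod 3 = 1 ✓, 232 mod 8 = 0 ✓, 232 mod 13 = 11 ✓.

x ≡ 232 (mod 312).


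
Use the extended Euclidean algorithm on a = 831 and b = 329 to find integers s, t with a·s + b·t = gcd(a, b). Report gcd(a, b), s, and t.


Euclidean algorithm on (831, 329) — divide until remainder is 0:
  831 = 2 · 329 + 173
  329 = 1 · 173 + 156
  173 = 1 · 156 + 17
  156 = 9 · 17 + 3
  17 = 5 · 3 + 2
  3 = 1 · 2 + 1
  2 = 2 · 1 + 0
gcd(831, 329) = 1.
Track Bezout coefficients alongside the remainders: start with r₀ = 831 = a·1 + b·0 (s = 1, t = 0) and r₁ = 329 = a·0 + b·1 (s = 0, t = 1); each new remainder r_{k+1} = r_{k-1} − q_k·r_k inherits s_{k+1} = s_{k-1} − q_k·s_k, t_{k+1} = t_{k-1} − q_k·t_k, so r_k = a·s_k + b·t_k at every step:
  q = 2: r = 173, s = 1 − 2·0 = 1, t = 0 − 2·1 = -2  (check: 831·1 + 329·(-2) = 173)
  q = 1: r = 156, s = 0 − 1·1 = -1, t = 1 − 1·(-2) = 3  (check: 831·(-1) + 329·3 = 156)
  q = 1: r = 17, s = 1 − 1·(-1) = 2, t = -2 − 1·3 = -5  (check: 831·2 + 329·(-5) = 17)
  q = 9: r = 3, s = -1 − 9·2 = -19, t = 3 − 9·(-5) = 48  (check: 831·(-19) + 329·48 = 3)
  q = 5: r = 2, s = 2 − 5·(-19) = 97, t = -5 − 5·48 = -245  (check: 831·97 + 329·(-245) = 2)
  q = 1: r = 1, s = -19 − 1·97 = -116, t = 48 − 1·(-245) = 293  (check: 831·(-116) + 329·293 = 1)
The row with r = 1 (the gcd) gives the Bezout coefficients s = -116, t = 293.
Result: 831 · (-116) + 329 · (293) = 1.

gcd(831, 329) = 1; s = -116, t = 293 (check: 831·(-116) + 329·293 = 1).


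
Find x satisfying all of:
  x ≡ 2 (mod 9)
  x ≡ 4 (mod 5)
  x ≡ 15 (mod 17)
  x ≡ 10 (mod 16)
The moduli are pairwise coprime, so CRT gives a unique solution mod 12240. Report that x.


Product of moduli M = 9 · 5 · 17 · 16 = 12240.
Merge one congruence at a time:
  Start: x ≡ 2 (mod 9).
  Combine with x ≡ 4 (mod 5); new modulus lcm = 45.
    Write x = 2 + 9·t and substitute into x ≡ 4 (mod 5): 9·t ≡ 4 − 2 = 2 (mod 5).
    Reduce coefficients mod 5: 4·t ≡ 2 (mod 5).
    The inverse of 4 mod 5 is 4 (since 4·4 = 16 = 3·5 + 1), so t ≡ 4·2 = 8 ≡ 3 (mod 5).
    Then x = 2 + 9·3 = 29, valid modulo lcm(9, 5) = 45: x ≡ 29 (mod 45).
  Combine with x ≡ 15 (mod 17); new modulus lcm = 765.
    Write x = 29 + 45·t and substitute into x ≡ 15 (mod 17): 45·t ≡ 15 − 29 = -14 (mod 17).
    Reduce coefficients mod 17: 11·t ≡ 3 (mod 17).
    The inverse of 11 mod 17 is 14 (since 11·14 = 154 = 9·17 + 1), so t ≡ 14·3 = 42 ≡ 8 (mod 17).
    Then x = 29 + 45·8 = 389, valid modulo lcm(45, 17) = 765: x ≡ 389 (mod 765).
  Combine with x ≡ 10 (mod 16); new modulus lcm = 12240.
    Write x = 389 + 765·t and substitute into x ≡ 10 (mod 16): 765·t ≡ 10 − 389 = -379 (mod 16).
    Reduce coefficients mod 16: 13·t ≡ 5 (mod 16).
    The inverse of 13 mod 16 is 5 (since 13·5 = 65 = 4·16 + 1), so t ≡ 5·5 = 25 ≡ 9 (mod 16).
    Then x = 389 + 765·9 = 7274, valid modulo lcm(765, 16) = 12240: x ≡ 7274 (mod 12240).
Verify against each original: 7274 mod 9 = 2, 7274 mod 5 = 4, 7274 mod 17 = 15, 7274 mod 16 = 10.

x ≡ 7274 (mod 12240).


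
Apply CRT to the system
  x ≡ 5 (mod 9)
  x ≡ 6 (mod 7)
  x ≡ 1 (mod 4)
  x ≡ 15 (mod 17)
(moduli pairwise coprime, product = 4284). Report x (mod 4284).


Product of moduli M = 9 · 7 · 4 · 17 = 4284.
Merge one congruence at a time:
  Start: x ≡ 5 (mod 9).
  Combine with x ≡ 6 (mod 7); new modulus lcm = 63.
    Write x = 5 + 9·t and substitute into x ≡ 6 (mod 7): 9·t ≡ 6 − 5 = 1 (mod 7).
    Reduce coefficients mod 7: 2·t ≡ 1 (mod 7).
    The inverse of 2 mod 7 is 4 (since 2·4 = 8 = 1·7 + 1), so t ≡ 4·1 = 4 ≡ 4 (mod 7).
    Then x = 5 + 9·4 = 41, valid modulo lcm(9, 7) = 63: x ≡ 41 (mod 63).
  Combine with x ≡ 1 (mod 4); new modulus lcm = 252.
    Write x = 41 + 63·t and substitute into x ≡ 1 (mod 4): 63·t ≡ 1 − 41 = -40 (mod 4).
    Reduce coefficients mod 4: 3·t ≡ 0 (mod 4).
    The inverse of 3 mod 4 is 3 (since 3·3 = 9 = 2·4 + 1), so t ≡ 3·0 = 0 ≡ 0 (mod 4).
    Then x = 41 + 63·0 = 41, valid modulo lcm(63, 4) = 252: x ≡ 41 (mod 252).
  Combine with x ≡ 15 (mod 17); new modulus lcm = 4284.
    Write x = 41 + 252·t and substitute into x ≡ 15 (mod 17): 252·t ≡ 15 − 41 = -26 (mod 17).
    Reduce coefficients mod 17: 14·t ≡ 8 (mod 17).
    The inverse of 14 mod 17 is 11 (since 14·11 = 154 = 9·17 + 1), so t ≡ 11·8 = 88 ≡ 3 (mod 17).
    Then x = 41 + 252·3 = 797, valid modulo lcm(252, 17) = 4284: x ≡ 797 (mod 4284).
Verify against each original: 797 mod 9 = 5, 797 mod 7 = 6, 797 mod 4 = 1, 797 mod 17 = 15.

x ≡ 797 (mod 4284).


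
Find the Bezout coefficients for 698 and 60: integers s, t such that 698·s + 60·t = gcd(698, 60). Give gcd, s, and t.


Euclidean algorithm on (698, 60) — divide until remainder is 0:
  698 = 11 · 60 + 38
  60 = 1 · 38 + 22
  38 = 1 · 22 + 16
  22 = 1 · 16 + 6
  16 = 2 · 6 + 4
  6 = 1 · 4 + 2
  4 = 2 · 2 + 0
gcd(698, 60) = 2.
Track Bezout coefficients alongside the remainders: start with r₀ = 698 = a·1 + b·0 (s = 1, t = 0) and r₁ = 60 = a·0 + b·1 (s = 0, t = 1); each new remainder r_{k+1} = r_{k-1} − q_k·r_k inherits s_{k+1} = s_{k-1} − q_k·s_k, t_{k+1} = t_{k-1} − q_k·t_k, so r_k = a·s_k + b·t_k at every step:
  q = 11: r = 38, s = 1 − 11·0 = 1, t = 0 − 11·1 = -11  (check: 698·1 + 60·(-11) = 38)
  q = 1: r = 22, s = 0 − 1·1 = -1, t = 1 − 1·(-11) = 12  (check: 698·(-1) + 60·12 = 22)
  q = 1: r = 16, s = 1 − 1·(-1) = 2, t = -11 − 1·12 = -23  (check: 698·2 + 60·(-23) = 16)
  q = 1: r = 6, s = -1 − 1·2 = -3, t = 12 − 1·(-23) = 35  (check: 698·(-3) + 60·35 = 6)
  q = 2: r = 4, s = 2 − 2·(-3) = 8, t = -23 − 2·35 = -93  (check: 698·8 + 60·(-93) = 4)
  q = 1: r = 2, s = -3 − 1·8 = -11, t = 35 − 1·(-93) = 128  (check: 698·(-11) + 60·128 = 2)
The row with r = 2 (the gcd) gives the Bezout coefficients s = -11, t = 128.
Result: 698 · (-11) + 60 · (128) = 2.

gcd(698, 60) = 2; s = -11, t = 128 (check: 698·(-11) + 60·128 = 2).


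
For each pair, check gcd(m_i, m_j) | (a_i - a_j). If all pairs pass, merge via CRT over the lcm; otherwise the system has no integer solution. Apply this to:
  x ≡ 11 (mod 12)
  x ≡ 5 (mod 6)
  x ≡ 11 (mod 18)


Moduli 12, 6, 18 are not pairwise coprime, so CRT works modulo lcm(m_i) when all pairwise compatibility conditions hold.
Pairwise compatibility: gcd(m_i, m_j) must divide a_i - a_j for every pair.
Merge one congruence at a time:
  Start: x ≡ 11 (mod 12).
  Combine with x ≡ 5 (mod 6): gcd(12, 6) = 6; 5 - 11 = -6, which IS divisible by 6, so compatible.
    Write x = 11 + 12·t and substitute into x ≡ 5 (mod 6): 12·t ≡ 5 − 11 = -6 (mod 6).
    Divide the congruence (and modulus) by g = 6: 2·t ≡ -1 (mod 1).
    Modulo 1 every t works; take t = 0.
    Then x = 11 + 12·0 = 11, valid modulo lcm(12, 6) = 12: x ≡ 11 (mod 12).
  Combine with x ≡ 11 (mod 18): gcd(12, 18) = 6; 11 - 11 = 0, which IS divisible by 6, so compatible.
    Write x = 11 + 12·t and substitute into x ≡ 11 (mod 18): 12·t ≡ 11 − 11 = 0 (mod 18).
    Divide the congruence (and modulus) by g = 6: 2·t ≡ 0 (mod 3).
    The inverse of 2 mod 3 is 2 (since 2·2 = 4 = 1·3 + 1), so t ≡ 2·0 = 0 ≡ 0 (mod 3).
    Then x = 11 + 12·0 = 11, valid modulo lcm(12, 18) = 36: x ≡ 11 (mod 36).
Verify: 11 mod 12 = 11, 11 mod 6 = 5, 11 mod 18 = 11.

x ≡ 11 (mod 36).


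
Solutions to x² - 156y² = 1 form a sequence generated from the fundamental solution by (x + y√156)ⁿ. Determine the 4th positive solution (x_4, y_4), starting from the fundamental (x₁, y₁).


Step 1: Find the fundamental solution (x₁, y₁) of x² - 156y² = 1.
  Expand √156 as a continued fraction. a₀ = ⌊√156⌋ = 12; iterate m_{k+1} = d_k·a_k − m_k, d_{k+1} = (156 − m_{k+1}²)/d_k, a_{k+1} = ⌊(a₀ + m_{k+1})/d_{k+1}⌋ (starting m₀ = 0, d₀ = 1), with convergents p_k = a_k·p_{k-1} + p_{k-2}, q_k = a_k·q_{k-1} + q_{k-2} (p₋₁ = 1, q₋₁ = 0):
  k = 0: a₀ = 12; p₀/q₀ = 12/1; p₀² − 156·q₀² = 144 − 156 = -12.
  k = 1: m = 12, d = 12, a = ⌊(12 + 12)/12⌋ = 2; p/q = (2·12 + 1)/(2·1 + 0) = 25/2; p² − 156·q² = 625 − 624 = 1.
  The first convergent with p² − 156·q² = 1 gives the fundamental solution (x₁, y₁) = (25, 2).
Step 2: Apply the recurrence (x_{n+1}, y_{n+1}) = (x₁x_n + 156y₁y_n, x₁y_n + y₁x_n) repeatedly.
  From (x_1, y_1) = (25, 2): x_2 = 25·25 + 156·2·2 = 1249; y_2 = 25·2 + 2·25 = 100.
  From (x_2, y_2) = (1249, 100): x_3 = 25·1249 + 156·2·100 = 62425; y_3 = 25·100 + 2·1249 = 4998.
  From (x_3, y_3) = (62425, 4998): x_4 = 25·62425 + 156·2·4998 = 3120001; y_4 = 25·4998 + 2·62425 = 249800.
Step 3: Verify x_4² - 156·y_4² = 9734406240001 - 9734406240000 = 1 (should be 1). ✓

(x_1, y_1) = (25, 2); (x_4, y_4) = (3120001, 249800).


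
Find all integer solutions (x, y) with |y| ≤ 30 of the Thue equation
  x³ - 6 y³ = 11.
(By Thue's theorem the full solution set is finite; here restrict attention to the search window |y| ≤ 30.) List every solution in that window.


The equation is x³ - 6y³ = 11. For fixed y, x³ = 6·y³ + 11, so a solution requires the RHS to be a perfect cube.
Strategy: iterate y from -30 to 30, compute RHS = 6·y³ + 11, and check whether it is a (positive or negative) perfect cube.
Check small values of y:
  y = 0: RHS = 11 is not a perfect cube.
  y = 1: RHS = 17 is not a perfect cube.
  y = -1: RHS = 5 is not a perfect cube.
  y = 2: RHS = 59 is not a perfect cube.
  y = -2: RHS = -37 is not a perfect cube.
  y = 3: RHS = 173 is not a perfect cube.
  y = -3: RHS = -151 is not a perfect cube.
Continuing the search up to |y| = 30 finds no solutions either.
No (x, y) in the scanned range satisfies the equation.

No integer solutions with |y| ≤ 30.


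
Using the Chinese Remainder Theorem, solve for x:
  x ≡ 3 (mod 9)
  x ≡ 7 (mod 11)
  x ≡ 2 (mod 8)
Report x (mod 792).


Moduli 9, 11, 8 are pairwise coprime; by CRT there is a unique solution modulo M = 9 · 11 · 8 = 792.
Solve pairwise, accumulating the modulus:
  Start with x ≡ 3 (mod 9).
  Combine with x ≡ 7 (mod 11): since gcd(9, 11) = 1, we get a unique residue mod 99.
    Write x = 3 + 9·t and substitute into x ≡ 7 (mod 11): 9·t ≡ 7 − 3 = 4 (mod 11).
    The inverse of 9 mod 11 is 5 (since 9·5 = 45 = 4·11 + 1), so t ≡ 5·4 = 20 ≡ 9 (mod 11).
    Then x = 3 + 9·9 = 84, valid modulo lcm(9, 11) = 99: x ≡ 84 (mod 99).
  Combine with x ≡ 2 (mod 8): since gcd(99, 8) = 1, we get a unique residue mod 792.
    Write x = 84 + 99·t and substitute into x ≡ 2 (mod 8): 99·t ≡ 2 − 84 = -82 (mod 8).
    Reduce coefficients mod 8: 3·t ≡ 6 (mod 8).
    The inverse of 3 mod 8 is 3 (since 3·3 = 9 = 1·8 + 1), so t ≡ 3·6 = 18 ≡ 2 (mod 8).
    Then x = 84 + 99·2 = 282, valid modulo lcm(99, 8) = 792: x ≡ 282 (mod 792).
Verify: 282 mod 9 = 3 ✓, 282 mod 11 = 7 ✓, 282 mod 8 = 2 ✓.

x ≡ 282 (mod 792).


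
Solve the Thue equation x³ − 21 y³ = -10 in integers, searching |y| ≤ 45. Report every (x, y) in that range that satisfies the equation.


The equation is x³ - 21y³ = -10. For fixed y, x³ = 21·y³ − 10, so a solution requires the RHS to be a perfect cube.
Strategy: iterate y from -45 to 45, compute RHS = 21·y³ − 10, and check whether it is a (positive or negative) perfect cube.
Check small values of y:
  y = 0: RHS = -10 is not a perfect cube.
  y = 1: RHS = 11 is not a perfect cube.
  y = -1: RHS = -31 is not a perfect cube.
  y = 2: RHS = 158 is not a perfect cube.
  y = -2: RHS = -178 is not a perfect cube.
  y = 3: RHS = 557 is not a perfect cube.
  y = -3: RHS = -577 is not a perfect cube.
Continuing the search up to |y| = 45 finds no solutions either.
No (x, y) in the scanned range satisfies the equation.

No integer solutions with |y| ≤ 45.


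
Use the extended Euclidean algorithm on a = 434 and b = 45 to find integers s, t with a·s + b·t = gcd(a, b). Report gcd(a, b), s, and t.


Euclidean algorithm on (434, 45) — divide until remainder is 0:
  434 = 9 · 45 + 29
  45 = 1 · 29 + 16
  29 = 1 · 16 + 13
  16 = 1 · 13 + 3
  13 = 4 · 3 + 1
  3 = 3 · 1 + 0
gcd(434, 45) = 1.
Track Bezout coefficients alongside the remainders: start with r₀ = 434 = a·1 + b·0 (s = 1, t = 0) and r₁ = 45 = a·0 + b·1 (s = 0, t = 1); each new remainder r_{k+1} = r_{k-1} − q_k·r_k inherits s_{k+1} = s_{k-1} − q_k·s_k, t_{k+1} = t_{k-1} − q_k·t_k, so r_k = a·s_k + b·t_k at every step:
  q = 9: r = 29, s = 1 − 9·0 = 1, t = 0 − 9·1 = -9  (check: 434·1 + 45·(-9) = 29)
  q = 1: r = 16, s = 0 − 1·1 = -1, t = 1 − 1·(-9) = 10  (check: 434·(-1) + 45·10 = 16)
  q = 1: r = 13, s = 1 − 1·(-1) = 2, t = -9 − 1·10 = -19  (check: 434·2 + 45·(-19) = 13)
  q = 1: r = 3, s = -1 − 1·2 = -3, t = 10 − 1·(-19) = 29  (check: 434·(-3) + 45·29 = 3)
  q = 4: r = 1, s = 2 − 4·(-3) = 14, t = -19 − 4·29 = -135  (check: 434·14 + 45·(-135) = 1)
The row with r = 1 (the gcd) gives the Bezout coefficients s = 14, t = -135.
Result: 434 · (14) + 45 · (-135) = 1.

gcd(434, 45) = 1; s = 14, t = -135 (check: 434·14 + 45·(-135) = 1).


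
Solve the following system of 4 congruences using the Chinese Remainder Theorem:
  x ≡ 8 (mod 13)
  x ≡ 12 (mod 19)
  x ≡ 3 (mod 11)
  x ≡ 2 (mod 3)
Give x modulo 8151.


Product of moduli M = 13 · 19 · 11 · 3 = 8151.
Merge one congruence at a time:
  Start: x ≡ 8 (mod 13).
  Combine with x ≡ 12 (mod 19); new modulus lcm = 247.
    Write x = 8 + 13·t and substitute into x ≡ 12 (mod 19): 13·t ≡ 12 − 8 = 4 (mod 19).
    The inverse of 13 mod 19 is 3 (since 13·3 = 39 = 2·19 + 1), so t ≡ 3·4 = 12 ≡ 12 (mod 19).
    Then x = 8 + 13·12 = 164, valid modulo lcm(13, 19) = 247: x ≡ 164 (mod 247).
  Combine with x ≡ 3 (mod 11); new modulus lcm = 2717.
    Write x = 164 + 247·t and substitute into x ≡ 3 (mod 11): 247·t ≡ 3 − 164 = -161 (mod 11).
    Reduce coefficients mod 11: 5·t ≡ 4 (mod 11).
    The inverse of 5 mod 11 is 9 (since 5·9 = 45 = 4·11 + 1), so t ≡ 9·4 = 36 ≡ 3 (mod 11).
    Then x = 164 + 247·3 = 905, valid modulo lcm(247, 11) = 2717: x ≡ 905 (mod 2717).
  Combine with x ≡ 2 (mod 3); new modulus lcm = 8151.
    Write x = 905 + 2717·t and substitute into x ≡ 2 (mod 3): 2717·t ≡ 2 − 905 = -903 (mod 3).
    Reduce coefficients mod 3: 2·t ≡ 0 (mod 3).
    The inverse of 2 mod 3 is 2 (since 2·2 = 4 = 1·3 + 1), so t ≡ 2·0 = 0 ≡ 0 (mod 3).
    Then x = 905 + 2717·0 = 905, valid modulo lcm(2717, 3) = 8151: x ≡ 905 (mod 8151).
Verify against each original: 905 mod 13 = 8, 905 mod 19 = 12, 905 mod 11 = 3, 905 mod 3 = 2.

x ≡ 905 (mod 8151).


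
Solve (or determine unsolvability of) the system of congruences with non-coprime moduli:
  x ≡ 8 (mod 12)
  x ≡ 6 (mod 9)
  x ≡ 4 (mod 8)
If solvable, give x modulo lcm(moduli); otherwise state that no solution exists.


Moduli 12, 9, 8 are not pairwise coprime, so CRT works modulo lcm(m_i) when all pairwise compatibility conditions hold.
Pairwise compatibility: gcd(m_i, m_j) must divide a_i - a_j for every pair.
Merge one congruence at a time:
  Start: x ≡ 8 (mod 12).
  Combine with x ≡ 6 (mod 9): gcd(12, 9) = 3, and 6 - 8 = -2 is NOT divisible by 3.
    ⇒ system is inconsistent (no integer solution).

No solution (the system is inconsistent).


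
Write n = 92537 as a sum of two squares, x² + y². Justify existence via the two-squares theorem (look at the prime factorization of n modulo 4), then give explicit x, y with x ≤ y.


Step 1: Factor n = 92537 = 37 · 41 · 61.
Step 2: Check the mod-4 condition on each prime factor: 37 ≡ 1 (mod 4), exponent 1; 41 ≡ 1 (mod 4), exponent 1; 61 ≡ 1 (mod 4), exponent 1.
All primes ≡ 3 (mod 4) appear to even exponent (or don't appear), so by the two-squares theorem n IS expressible as a sum of two squares.
Step 3: Build a representation. Here n = 37 · 41 · 61 is a product of primes ≡ 1 (mod 4). Each prime p ≡ 1 (mod 4) is itself a sum of two squares; find a² by testing p − a² for a perfect square:
  37: 37 − 1² = 36 = 6² ⇒ 37 = 1² + 6².
  41: 41 − 1² = 40, 41 − 2² = 37, 41 − 3² = 32, 41 − 4² = 25 = 5² ⇒ 41 = 4² + 5².
  61: 61 − 1² = 60, 61 − 2² = 57, 61 − 3² = 52, 61 − 4² = 45, 61 − 5² = 36 = 6² ⇒ 61 = 5² + 6².
  Combine using the Brahmagupta–Fibonacci identity (a² + b²)(c² + d²) = (ac − bd)² + (ad + bc)² = (ac + bd)² + (ad − bc)²:
  37 · 41 = 1517: from (1² + 6²)(4² + 5²), take (1·4 − 6·5, 1·5 + 6·4) = (4 − 30, 5 + 24) = (-26, 29); dropping signs (only squares matter) gives (26, 29); check 26² + 29² = 676 + 841 = 1517 ✓.
  1517 · 61 = 92537: from (26² + 29²)(5² + 6²), take (26·5 − 29·6, 26·6 + 29·5) = (130 − 174, 156 + 145) = (-44, 301); dropping signs (only squares matter) gives (44, 301); check 44² + 301² = 1936 + 90601 = 92537 ✓.
Step 4: Order so x ≤ y and verify: 44² + 301² = 1936 + 90601 = 92537 = n. ✓

n = 92537 = 44² + 301² (one valid representation with x ≤ y).
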